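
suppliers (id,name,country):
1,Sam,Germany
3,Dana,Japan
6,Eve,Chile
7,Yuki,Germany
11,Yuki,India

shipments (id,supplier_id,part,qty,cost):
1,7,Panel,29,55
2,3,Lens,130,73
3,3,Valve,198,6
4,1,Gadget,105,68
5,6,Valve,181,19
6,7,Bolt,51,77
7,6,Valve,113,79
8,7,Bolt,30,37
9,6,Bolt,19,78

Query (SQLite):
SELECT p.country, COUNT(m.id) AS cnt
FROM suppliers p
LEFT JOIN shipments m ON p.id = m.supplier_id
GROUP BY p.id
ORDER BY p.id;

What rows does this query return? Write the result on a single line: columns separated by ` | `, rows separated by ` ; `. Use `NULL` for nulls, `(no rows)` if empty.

Germany | 1 ; Japan | 2 ; Chile | 3 ; Germany | 3 ; India | 0

LEFT JOIN keeps every suppliers row; unmatched ones get NULL for shipments columns.
Group by suppliers.id and compute COUNT(m.id). COUNT(col) of an all-NULL group is 0.
  1: ids {4} → COUNT(m.id)=1
  3: ids {2, 3} → COUNT(m.id)=2
  6: ids {5, 7, 9} → COUNT(m.id)=3
  7: ids {1, 6, 8} → COUNT(m.id)=3
  11: ids {—} → COUNT(m.id)=0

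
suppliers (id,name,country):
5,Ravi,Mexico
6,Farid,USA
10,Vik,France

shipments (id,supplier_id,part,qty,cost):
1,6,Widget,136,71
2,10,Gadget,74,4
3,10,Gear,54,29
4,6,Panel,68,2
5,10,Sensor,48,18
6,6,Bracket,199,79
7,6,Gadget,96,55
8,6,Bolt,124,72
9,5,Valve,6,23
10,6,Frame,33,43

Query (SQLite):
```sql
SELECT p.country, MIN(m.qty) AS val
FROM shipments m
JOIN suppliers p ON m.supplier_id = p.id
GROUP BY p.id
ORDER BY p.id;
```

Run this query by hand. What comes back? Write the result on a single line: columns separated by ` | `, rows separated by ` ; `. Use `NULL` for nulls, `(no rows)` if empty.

Mexico | 6 ; USA | 33 ; France | 48

Join each shipments row to its suppliers via supplier_id.
Group joined rows by suppliers.id; compute MIN(m.qty) per group.
  5: ids {9} → MIN(m.qty)=6
  6: ids {1, 4, 6, 7, 8, 10} → MIN(m.qty)=33
  10: ids {2, 3, 5} → MIN(m.qty)=48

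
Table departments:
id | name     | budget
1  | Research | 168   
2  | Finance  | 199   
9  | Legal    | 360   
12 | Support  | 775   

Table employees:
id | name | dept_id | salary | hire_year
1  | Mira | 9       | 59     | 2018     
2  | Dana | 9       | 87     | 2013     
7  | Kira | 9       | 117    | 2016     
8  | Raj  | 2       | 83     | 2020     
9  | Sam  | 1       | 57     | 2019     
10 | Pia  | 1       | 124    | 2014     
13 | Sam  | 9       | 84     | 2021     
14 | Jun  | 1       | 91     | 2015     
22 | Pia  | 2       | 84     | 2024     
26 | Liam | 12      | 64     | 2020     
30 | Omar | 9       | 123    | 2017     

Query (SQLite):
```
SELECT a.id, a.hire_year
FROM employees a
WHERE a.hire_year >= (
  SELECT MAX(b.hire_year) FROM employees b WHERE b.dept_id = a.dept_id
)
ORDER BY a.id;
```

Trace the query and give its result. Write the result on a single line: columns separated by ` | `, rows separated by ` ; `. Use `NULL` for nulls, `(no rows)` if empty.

9 | 2019 ; 13 | 2021 ; 22 | 2024 ; 26 | 2020

For each employees row a, compute MAX(hire_year) over rows sharing a.dept_id.
Keep row a if a.hire_year >= that per-group MAX.
  dept_id=1: MAX(hire_year) = 2019
  dept_id=2: MAX(hire_year) = 2024
  dept_id=9: MAX(hire_year) = 2021
  dept_id=12: MAX(hire_year) = 2020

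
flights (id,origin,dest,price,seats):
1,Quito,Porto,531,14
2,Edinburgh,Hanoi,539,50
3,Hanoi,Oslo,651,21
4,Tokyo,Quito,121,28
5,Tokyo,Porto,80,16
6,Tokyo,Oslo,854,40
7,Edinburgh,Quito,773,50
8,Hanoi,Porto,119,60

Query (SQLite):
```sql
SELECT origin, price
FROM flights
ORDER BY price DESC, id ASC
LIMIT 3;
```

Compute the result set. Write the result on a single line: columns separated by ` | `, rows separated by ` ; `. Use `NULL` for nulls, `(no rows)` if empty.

Sort by price desc, tiebreak id asc: (854, id=6), (773, id=7), (651, id=3), (539, id=2), (531, id=1), (121, id=4) …. Take first 3.

Tokyo | 854 ; Edinburgh | 773 ; Hanoi | 651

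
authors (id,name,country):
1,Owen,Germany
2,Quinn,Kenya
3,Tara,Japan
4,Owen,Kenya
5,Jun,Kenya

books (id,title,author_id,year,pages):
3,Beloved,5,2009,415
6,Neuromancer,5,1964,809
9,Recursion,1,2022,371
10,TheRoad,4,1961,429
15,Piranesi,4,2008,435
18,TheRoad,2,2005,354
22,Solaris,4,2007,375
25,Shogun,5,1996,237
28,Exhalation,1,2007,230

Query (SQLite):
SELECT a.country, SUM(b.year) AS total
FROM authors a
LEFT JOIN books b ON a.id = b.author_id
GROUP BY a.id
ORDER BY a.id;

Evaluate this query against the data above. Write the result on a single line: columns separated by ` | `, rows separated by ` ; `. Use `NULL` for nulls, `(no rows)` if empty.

Germany | 4029 ; Kenya | 2005 ; Japan | NULL ; Kenya | 5976 ; Kenya | 5969

LEFT JOIN keeps every authors row; unmatched ones get NULL for books columns.
Group by authors.id and compute SUM(b.year). SUM over an all-NULL group is NULL.
  1: ids {9, 28} → SUM(b.year)=4029
  2: ids {18} → SUM(b.year)=2005
  3: ids {—} → SUM(b.year)=NULL
  4: ids {10, 15, 22} → SUM(b.year)=5976
  5: ids {3, 6, 25} → SUM(b.year)=5969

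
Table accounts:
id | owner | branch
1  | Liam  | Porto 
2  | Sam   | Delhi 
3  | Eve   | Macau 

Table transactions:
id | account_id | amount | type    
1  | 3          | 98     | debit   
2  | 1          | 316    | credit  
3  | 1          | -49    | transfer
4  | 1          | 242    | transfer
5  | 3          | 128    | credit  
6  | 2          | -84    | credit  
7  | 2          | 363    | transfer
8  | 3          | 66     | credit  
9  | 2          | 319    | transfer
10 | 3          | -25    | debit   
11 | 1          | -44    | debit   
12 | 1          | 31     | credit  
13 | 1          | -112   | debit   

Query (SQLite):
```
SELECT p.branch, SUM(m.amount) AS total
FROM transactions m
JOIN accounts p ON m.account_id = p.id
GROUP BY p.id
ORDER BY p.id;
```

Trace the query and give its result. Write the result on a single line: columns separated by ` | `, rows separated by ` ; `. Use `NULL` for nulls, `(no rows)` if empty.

Join each transactions row to its accounts via account_id.
Group joined rows by accounts.id; compute SUM(m.amount) per group.
  1: ids {2, 3, 4, 11, 12, 13} → SUM(m.amount)=384
  2: ids {6, 7, 9} → SUM(m.amount)=598
  3: ids {1, 5, 8, 10} → SUM(m.amount)=267

Porto | 384 ; Delhi | 598 ; Macau | 267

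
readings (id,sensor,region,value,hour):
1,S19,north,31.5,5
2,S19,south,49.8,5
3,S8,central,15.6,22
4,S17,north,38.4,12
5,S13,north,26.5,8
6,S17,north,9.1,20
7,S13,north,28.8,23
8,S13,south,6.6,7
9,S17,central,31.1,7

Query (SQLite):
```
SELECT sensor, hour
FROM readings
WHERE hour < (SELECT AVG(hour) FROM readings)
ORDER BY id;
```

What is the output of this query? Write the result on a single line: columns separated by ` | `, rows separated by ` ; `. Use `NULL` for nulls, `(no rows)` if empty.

S19 | 5 ; S19 | 5 ; S17 | 12 ; S13 | 8 ; S13 | 7 ; S17 | 7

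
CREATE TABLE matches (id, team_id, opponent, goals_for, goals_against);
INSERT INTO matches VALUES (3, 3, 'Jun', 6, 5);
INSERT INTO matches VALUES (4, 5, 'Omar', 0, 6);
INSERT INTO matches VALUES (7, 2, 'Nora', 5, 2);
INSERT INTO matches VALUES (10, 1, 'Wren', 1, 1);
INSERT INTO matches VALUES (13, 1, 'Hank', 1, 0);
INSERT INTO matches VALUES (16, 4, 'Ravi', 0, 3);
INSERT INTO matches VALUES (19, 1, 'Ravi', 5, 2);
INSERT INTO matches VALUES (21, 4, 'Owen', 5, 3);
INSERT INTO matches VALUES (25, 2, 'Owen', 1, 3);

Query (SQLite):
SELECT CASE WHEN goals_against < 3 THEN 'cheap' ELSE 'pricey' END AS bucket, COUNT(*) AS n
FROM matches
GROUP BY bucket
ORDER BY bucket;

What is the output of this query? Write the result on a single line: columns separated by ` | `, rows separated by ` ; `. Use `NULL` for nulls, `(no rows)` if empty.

Bucket rows by goals_against < 3 → 'cheap' else 'pricey'; count each bucket.

cheap | 4 ; pricey | 5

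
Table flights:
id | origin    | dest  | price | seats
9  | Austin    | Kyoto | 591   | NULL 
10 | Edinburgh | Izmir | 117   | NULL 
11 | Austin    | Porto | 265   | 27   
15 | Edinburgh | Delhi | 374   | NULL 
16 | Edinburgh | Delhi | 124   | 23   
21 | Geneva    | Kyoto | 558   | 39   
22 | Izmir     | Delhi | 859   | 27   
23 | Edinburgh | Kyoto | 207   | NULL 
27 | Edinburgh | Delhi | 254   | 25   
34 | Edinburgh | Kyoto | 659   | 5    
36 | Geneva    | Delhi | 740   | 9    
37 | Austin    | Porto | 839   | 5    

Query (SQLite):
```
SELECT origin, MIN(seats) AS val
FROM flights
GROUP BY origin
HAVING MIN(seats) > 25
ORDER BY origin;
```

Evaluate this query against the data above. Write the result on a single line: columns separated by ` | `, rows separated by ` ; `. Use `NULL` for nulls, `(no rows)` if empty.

Partition flights by origin; compute MIN(seats) within each group.
HAVING: keep groups where MIN(seats) > 25.
  Austin: ids {9, 11, 37} → MIN(seats)=5
  Edinburgh: ids {10, 15, 16, 23, 27, 34} → MIN(seats)=5
  Geneva: ids {21, 36} → MIN(seats)=9
  Izmir: ids {22} → MIN(seats)=27

Izmir | 27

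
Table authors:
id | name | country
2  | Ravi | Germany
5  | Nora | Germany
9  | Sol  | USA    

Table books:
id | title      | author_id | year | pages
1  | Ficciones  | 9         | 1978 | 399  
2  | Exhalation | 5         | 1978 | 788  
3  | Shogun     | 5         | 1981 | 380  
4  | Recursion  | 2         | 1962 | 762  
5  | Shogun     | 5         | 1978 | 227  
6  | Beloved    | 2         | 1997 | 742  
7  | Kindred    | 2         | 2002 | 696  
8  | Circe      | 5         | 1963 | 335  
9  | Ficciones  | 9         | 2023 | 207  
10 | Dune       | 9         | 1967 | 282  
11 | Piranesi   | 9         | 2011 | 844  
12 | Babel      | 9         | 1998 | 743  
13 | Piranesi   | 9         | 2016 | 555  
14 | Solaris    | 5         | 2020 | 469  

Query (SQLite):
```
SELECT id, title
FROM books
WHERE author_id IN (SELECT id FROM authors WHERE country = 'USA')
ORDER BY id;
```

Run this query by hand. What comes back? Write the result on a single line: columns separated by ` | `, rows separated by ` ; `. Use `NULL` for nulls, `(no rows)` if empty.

Inner query: authors.id where country = 'USA'.
Outer: keep books rows whose author_id is in that set.
Inner query → {9}

1 | Ficciones ; 9 | Ficciones ; 10 | Dune ; 11 | Piranesi ; 12 | Babel ; 13 | Piranesi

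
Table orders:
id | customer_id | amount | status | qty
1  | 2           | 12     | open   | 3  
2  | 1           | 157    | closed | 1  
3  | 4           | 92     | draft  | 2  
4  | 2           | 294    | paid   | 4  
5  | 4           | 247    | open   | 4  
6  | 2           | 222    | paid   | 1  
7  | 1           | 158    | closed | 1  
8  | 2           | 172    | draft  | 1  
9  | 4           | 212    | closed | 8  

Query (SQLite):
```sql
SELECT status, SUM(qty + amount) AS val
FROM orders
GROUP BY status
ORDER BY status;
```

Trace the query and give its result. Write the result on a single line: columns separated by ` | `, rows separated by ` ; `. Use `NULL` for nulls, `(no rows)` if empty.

For each row compute qty + amount.
Group by status; take SUM of the expression per group.
  closed: ids {2, 7, 9} → SUM(qty + amount)=537
  draft: ids {3, 8} → SUM(qty + amount)=267
  open: ids {1, 5} → SUM(qty + amount)=266
  paid: ids {4, 6} → SUM(qty + amount)=521

closed | 537 ; draft | 267 ; open | 266 ; paid | 521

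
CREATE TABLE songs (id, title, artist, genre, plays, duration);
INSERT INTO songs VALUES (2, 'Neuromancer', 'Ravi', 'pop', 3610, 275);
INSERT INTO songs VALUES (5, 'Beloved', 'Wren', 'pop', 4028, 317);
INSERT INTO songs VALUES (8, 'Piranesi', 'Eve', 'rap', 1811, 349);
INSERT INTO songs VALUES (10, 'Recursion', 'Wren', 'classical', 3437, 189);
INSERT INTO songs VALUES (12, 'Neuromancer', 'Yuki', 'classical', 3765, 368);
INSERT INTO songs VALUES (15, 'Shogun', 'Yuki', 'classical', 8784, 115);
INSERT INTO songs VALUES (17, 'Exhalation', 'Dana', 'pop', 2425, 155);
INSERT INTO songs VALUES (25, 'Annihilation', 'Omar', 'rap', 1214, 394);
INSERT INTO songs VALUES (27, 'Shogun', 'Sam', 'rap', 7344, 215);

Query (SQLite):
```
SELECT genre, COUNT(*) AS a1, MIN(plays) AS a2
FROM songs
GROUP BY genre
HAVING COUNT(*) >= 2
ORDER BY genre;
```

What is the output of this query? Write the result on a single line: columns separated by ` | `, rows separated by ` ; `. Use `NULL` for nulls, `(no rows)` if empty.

classical | 3 | 3437 ; pop | 3 | 2425 ; rap | 3 | 1214

Group songs by genre.
Per group compute: COUNT(*), MIN(plays).
HAVING: drop groups with fewer than 2 rows.
  classical: ids {10, 12, 15} → COUNT(*)=3, MIN(plays)=3437
  pop: ids {2, 5, 17} → COUNT(*)=3, MIN(plays)=2425
  rap: ids {8, 25, 27} → COUNT(*)=3, MIN(plays)=1214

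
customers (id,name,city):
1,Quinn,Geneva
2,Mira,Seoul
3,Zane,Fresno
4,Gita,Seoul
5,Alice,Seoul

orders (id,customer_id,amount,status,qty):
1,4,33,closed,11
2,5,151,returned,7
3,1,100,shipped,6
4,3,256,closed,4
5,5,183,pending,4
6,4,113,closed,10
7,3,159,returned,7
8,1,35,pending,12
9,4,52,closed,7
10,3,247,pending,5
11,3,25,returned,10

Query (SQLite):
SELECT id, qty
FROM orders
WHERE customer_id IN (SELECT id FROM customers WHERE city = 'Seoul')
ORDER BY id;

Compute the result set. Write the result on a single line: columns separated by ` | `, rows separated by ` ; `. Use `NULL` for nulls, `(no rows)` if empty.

1 | 11 ; 2 | 7 ; 5 | 4 ; 6 | 10 ; 9 | 7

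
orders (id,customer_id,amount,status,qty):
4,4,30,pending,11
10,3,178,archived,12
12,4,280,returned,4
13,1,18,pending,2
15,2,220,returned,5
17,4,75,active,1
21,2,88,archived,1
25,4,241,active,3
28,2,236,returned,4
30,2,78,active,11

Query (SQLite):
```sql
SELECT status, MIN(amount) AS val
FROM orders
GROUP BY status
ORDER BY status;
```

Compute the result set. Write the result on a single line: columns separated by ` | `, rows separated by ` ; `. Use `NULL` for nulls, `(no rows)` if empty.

Partition orders by status; compute MIN(amount) within each group.
  active: ids {17, 25, 30} → MIN(amount)=75
  archived: ids {10, 21} → MIN(amount)=88
  pending: ids {4, 13} → MIN(amount)=18
  returned: ids {12, 15, 28} → MIN(amount)=220

active | 75 ; archived | 88 ; pending | 18 ; returned | 220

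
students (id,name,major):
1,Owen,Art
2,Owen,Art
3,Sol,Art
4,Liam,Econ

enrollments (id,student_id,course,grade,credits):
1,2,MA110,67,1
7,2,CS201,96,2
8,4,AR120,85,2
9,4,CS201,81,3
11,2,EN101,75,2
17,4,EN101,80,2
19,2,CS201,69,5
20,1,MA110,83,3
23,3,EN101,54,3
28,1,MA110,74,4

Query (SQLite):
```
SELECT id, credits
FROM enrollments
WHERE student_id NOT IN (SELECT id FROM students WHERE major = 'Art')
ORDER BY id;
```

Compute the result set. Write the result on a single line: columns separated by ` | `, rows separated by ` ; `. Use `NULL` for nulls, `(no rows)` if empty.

8 | 2 ; 9 | 3 ; 17 | 2

Inner query: students.id where major = 'Art'.
Outer: keep enrollments rows whose student_id is not in that set.
Inner query → {1, 2, 3}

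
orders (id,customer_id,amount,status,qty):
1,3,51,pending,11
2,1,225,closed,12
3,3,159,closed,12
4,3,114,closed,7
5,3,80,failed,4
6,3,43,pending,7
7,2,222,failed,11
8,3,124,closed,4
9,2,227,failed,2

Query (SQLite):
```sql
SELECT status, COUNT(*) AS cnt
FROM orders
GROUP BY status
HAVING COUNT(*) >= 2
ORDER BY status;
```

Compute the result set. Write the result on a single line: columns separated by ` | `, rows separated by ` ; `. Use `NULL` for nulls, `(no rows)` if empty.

Partition orders by status; compute COUNT(*) within each group.
HAVING: keep groups with count ≥ 2.
  closed: ids {2, 3, 4, 8} → COUNT(*)=4
  failed: ids {5, 7, 9} → COUNT(*)=3
  pending: ids {1, 6} → COUNT(*)=2

closed | 4 ; failed | 3 ; pending | 2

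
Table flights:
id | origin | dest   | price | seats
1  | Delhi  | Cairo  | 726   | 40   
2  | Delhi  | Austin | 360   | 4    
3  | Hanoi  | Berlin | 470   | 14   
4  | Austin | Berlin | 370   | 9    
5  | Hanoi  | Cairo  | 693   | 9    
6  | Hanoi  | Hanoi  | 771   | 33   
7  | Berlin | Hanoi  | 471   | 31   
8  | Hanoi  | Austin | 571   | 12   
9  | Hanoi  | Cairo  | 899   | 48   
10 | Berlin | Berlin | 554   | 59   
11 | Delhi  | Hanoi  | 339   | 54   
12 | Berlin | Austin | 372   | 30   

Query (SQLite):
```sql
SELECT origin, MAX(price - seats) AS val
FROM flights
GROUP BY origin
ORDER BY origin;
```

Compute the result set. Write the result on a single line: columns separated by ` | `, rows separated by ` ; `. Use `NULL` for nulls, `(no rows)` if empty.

Austin | 361 ; Berlin | 495 ; Delhi | 686 ; Hanoi | 851

For each row compute price - seats.
Group by origin; take MAX of the expression per group.
  Austin: ids {4} → MAX(price - seats)=361
  Berlin: ids {7, 10, 12} → MAX(price - seats)=495
  Delhi: ids {1, 2, 11} → MAX(price - seats)=686
  Hanoi: ids {3, 5, 6, 8, 9} → MAX(price - seats)=851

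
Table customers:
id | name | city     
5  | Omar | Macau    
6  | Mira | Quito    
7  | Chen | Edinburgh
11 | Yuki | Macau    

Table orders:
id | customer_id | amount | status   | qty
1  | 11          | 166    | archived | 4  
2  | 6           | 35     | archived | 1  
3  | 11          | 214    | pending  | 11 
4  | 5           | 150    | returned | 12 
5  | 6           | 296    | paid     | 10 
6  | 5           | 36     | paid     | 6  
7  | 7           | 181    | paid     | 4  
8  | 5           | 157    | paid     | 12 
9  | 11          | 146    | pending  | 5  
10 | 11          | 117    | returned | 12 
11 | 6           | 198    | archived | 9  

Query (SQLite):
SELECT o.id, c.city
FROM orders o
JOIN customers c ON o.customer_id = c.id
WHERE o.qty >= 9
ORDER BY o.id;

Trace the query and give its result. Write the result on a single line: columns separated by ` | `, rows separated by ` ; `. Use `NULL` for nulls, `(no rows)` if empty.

Each orders row matches the customers row where customer_id = customers.id.
Then keep rows with o.qty >= 9.

3 | Macau ; 4 | Macau ; 5 | Quito ; 8 | Macau ; 10 | Macau ; 11 | Quito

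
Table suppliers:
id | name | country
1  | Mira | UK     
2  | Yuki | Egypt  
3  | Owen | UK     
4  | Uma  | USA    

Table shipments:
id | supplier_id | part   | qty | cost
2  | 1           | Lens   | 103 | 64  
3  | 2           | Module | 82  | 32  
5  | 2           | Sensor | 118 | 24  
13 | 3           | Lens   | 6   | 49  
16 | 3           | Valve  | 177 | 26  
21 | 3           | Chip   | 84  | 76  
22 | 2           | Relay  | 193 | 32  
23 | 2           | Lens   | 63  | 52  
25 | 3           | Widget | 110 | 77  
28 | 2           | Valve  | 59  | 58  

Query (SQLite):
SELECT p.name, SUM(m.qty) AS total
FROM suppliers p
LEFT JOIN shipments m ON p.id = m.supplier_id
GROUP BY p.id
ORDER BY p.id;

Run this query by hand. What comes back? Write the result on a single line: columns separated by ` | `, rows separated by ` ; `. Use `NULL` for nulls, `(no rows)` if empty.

Mira | 103 ; Yuki | 515 ; Owen | 377 ; Uma | NULL

LEFT JOIN keeps every suppliers row; unmatched ones get NULL for shipments columns.
Group by suppliers.id and compute SUM(m.qty). SUM over an all-NULL group is NULL.
  1: ids {2} → SUM(m.qty)=103
  2: ids {3, 5, 22, 23, 28} → SUM(m.qty)=515
  3: ids {13, 16, 21, 25} → SUM(m.qty)=377
  4: ids {—} → SUM(m.qty)=NULL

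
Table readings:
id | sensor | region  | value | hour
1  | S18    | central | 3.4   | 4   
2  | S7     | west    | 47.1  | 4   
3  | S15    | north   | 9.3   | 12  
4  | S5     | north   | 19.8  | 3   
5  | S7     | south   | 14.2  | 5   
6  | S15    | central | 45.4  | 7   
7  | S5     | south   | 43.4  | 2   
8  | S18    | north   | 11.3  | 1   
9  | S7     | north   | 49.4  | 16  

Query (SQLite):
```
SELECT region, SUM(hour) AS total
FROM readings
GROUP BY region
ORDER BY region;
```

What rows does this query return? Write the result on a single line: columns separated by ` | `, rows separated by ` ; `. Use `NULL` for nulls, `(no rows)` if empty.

central | 11 ; north | 32 ; south | 7 ; west | 4

Partition readings by region; compute SUM(hour) within each group.
  central: ids {1, 6} → SUM(hour)=11
  north: ids {3, 4, 8, 9} → SUM(hour)=32
  south: ids {5, 7} → SUM(hour)=7
  west: ids {2} → SUM(hour)=4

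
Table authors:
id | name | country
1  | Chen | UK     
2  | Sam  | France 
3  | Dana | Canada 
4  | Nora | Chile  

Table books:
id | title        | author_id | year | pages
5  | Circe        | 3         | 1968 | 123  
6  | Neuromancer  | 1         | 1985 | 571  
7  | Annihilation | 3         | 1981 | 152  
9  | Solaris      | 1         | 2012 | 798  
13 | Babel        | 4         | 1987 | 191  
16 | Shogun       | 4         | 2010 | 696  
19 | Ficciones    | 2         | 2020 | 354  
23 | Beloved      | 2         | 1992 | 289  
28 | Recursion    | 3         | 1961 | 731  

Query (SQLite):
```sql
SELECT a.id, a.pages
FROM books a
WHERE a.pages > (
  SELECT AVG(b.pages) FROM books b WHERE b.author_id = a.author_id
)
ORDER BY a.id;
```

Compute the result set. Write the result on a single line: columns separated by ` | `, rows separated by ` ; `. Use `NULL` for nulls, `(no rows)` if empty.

9 | 798 ; 16 | 696 ; 19 | 354 ; 28 | 731

For each books row a, compute AVG(pages) over rows sharing a.author_id.
Keep row a if a.pages > that per-group AVG.
  author_id=1: AVG(pages) = 684.5
  author_id=2: AVG(pages) = 321.5
  author_id=3: AVG(pages) = 335.333333
  author_id=4: AVG(pages) = 443.5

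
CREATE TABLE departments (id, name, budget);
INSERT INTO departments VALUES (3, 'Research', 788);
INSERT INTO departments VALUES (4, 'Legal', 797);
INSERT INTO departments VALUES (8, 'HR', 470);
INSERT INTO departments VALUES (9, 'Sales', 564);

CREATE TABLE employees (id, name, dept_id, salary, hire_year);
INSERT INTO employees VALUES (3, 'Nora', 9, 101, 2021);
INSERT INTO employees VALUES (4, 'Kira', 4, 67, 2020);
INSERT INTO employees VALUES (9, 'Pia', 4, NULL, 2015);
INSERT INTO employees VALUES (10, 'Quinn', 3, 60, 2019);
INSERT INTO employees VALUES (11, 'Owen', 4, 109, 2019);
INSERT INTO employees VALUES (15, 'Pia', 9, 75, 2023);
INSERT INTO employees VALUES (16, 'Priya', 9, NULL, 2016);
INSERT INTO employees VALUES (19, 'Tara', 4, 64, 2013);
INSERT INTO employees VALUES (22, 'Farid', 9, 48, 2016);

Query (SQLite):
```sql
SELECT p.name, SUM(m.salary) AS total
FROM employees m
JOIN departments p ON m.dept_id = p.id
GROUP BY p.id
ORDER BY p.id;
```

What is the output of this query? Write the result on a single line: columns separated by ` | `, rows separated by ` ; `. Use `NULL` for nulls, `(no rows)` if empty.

Research | 60 ; Legal | 240 ; Sales | 224

Join each employees row to its departments via dept_id.
Group joined rows by departments.id; compute SUM(m.salary) per group.
  3: ids {10} → SUM(m.salary)=60
  4: ids {4, 9, 11, 19} → SUM(m.salary)=240
  9: ids {3, 15, 16, 22} → SUM(m.salary)=224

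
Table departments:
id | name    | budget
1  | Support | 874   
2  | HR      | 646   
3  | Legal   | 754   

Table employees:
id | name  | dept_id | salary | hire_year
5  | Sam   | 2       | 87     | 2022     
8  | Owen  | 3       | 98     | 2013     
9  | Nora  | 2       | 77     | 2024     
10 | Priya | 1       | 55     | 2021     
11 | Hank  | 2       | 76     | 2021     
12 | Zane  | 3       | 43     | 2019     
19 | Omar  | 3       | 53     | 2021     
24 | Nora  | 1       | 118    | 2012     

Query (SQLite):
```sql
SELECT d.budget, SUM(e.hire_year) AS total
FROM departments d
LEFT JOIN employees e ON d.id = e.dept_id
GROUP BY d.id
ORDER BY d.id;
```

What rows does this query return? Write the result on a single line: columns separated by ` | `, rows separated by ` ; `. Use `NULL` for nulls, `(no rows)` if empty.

LEFT JOIN keeps every departments row; unmatched ones get NULL for employees columns.
Group by departments.id and compute SUM(e.hire_year). SUM over an all-NULL group is NULL.
  1: ids {10, 24} → SUM(e.hire_year)=4033
  2: ids {5, 9, 11} → SUM(e.hire_year)=6067
  3: ids {8, 12, 19} → SUM(e.hire_year)=6053

874 | 4033 ; 646 | 6067 ; 754 | 6053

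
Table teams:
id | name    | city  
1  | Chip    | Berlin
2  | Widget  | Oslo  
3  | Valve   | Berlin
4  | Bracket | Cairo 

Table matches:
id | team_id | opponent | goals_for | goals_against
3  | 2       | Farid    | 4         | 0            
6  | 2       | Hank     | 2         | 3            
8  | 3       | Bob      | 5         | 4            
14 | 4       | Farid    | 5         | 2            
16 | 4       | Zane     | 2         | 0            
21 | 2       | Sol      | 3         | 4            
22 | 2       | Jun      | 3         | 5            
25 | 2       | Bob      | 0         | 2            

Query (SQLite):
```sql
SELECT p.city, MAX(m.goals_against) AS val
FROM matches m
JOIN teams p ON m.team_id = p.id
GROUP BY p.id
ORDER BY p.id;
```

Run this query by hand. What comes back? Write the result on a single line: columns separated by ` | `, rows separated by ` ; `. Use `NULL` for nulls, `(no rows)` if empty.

Join each matches row to its teams via team_id.
Group joined rows by teams.id; compute MAX(m.goals_against) per group.
  2: ids {3, 6, 21, 22, 25} → MAX(m.goals_against)=5
  3: ids {8} → MAX(m.goals_against)=4
  4: ids {14, 16} → MAX(m.goals_against)=2

Oslo | 5 ; Berlin | 4 ; Cairo | 2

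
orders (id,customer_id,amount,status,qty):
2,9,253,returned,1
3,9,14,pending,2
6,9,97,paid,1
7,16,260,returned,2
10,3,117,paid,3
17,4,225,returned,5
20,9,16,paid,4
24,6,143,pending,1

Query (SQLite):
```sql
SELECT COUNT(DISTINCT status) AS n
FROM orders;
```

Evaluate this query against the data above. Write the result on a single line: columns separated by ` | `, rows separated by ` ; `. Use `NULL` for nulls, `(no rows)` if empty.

3

Count distinct non-NULL status values.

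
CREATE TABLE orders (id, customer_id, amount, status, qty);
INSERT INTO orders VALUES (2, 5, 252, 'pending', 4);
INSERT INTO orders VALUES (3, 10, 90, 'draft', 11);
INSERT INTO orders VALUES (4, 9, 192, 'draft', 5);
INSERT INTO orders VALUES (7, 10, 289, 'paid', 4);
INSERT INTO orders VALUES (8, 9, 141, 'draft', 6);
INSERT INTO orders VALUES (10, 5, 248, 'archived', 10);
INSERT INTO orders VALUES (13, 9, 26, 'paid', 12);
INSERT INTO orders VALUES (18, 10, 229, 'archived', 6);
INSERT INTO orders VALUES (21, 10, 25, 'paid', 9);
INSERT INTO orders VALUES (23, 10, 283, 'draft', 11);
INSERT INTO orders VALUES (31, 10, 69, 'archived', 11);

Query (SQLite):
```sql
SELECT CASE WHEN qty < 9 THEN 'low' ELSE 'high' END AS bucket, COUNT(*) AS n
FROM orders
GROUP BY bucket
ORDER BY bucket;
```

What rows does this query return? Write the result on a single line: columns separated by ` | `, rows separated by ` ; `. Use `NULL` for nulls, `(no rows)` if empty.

Bucket rows by qty < 9 → 'low' else 'high'; count each bucket.

high | 6 ; low | 5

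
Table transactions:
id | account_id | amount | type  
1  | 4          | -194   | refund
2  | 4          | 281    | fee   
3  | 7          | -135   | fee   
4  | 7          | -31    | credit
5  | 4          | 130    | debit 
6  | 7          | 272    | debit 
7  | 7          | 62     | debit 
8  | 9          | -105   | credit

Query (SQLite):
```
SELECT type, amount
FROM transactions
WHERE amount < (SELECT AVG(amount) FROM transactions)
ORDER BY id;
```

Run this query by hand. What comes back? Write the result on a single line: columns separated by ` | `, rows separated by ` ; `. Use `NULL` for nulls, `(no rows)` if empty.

refund | -194 ; fee | -135 ; credit | -31 ; credit | -105

Scalar subquery: AVG(amount) over all transactions rows = 35.0.
Keep rows where amount < that value.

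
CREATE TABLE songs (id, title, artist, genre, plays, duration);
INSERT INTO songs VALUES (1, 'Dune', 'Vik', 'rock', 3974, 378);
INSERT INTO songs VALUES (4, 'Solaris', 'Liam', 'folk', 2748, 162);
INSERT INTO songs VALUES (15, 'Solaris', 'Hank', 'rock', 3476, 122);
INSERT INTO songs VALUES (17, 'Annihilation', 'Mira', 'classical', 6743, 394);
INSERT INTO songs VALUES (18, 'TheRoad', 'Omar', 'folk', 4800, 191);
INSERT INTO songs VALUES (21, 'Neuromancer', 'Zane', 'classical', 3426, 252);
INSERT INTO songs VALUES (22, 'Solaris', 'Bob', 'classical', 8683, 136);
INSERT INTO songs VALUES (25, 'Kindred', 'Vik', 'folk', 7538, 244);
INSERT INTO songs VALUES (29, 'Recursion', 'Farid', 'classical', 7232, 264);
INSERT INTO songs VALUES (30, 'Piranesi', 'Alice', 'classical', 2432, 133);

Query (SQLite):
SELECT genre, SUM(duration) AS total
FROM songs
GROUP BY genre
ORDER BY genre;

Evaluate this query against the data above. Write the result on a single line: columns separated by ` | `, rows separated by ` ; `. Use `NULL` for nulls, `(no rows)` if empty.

Partition songs by genre; compute SUM(duration) within each group.
  classical: ids {17, 21, 22, 29, 30} → SUM(duration)=1179
  folk: ids {4, 18, 25} → SUM(duration)=597
  rock: ids {1, 15} → SUM(duration)=500

classical | 1179 ; folk | 597 ; rock | 500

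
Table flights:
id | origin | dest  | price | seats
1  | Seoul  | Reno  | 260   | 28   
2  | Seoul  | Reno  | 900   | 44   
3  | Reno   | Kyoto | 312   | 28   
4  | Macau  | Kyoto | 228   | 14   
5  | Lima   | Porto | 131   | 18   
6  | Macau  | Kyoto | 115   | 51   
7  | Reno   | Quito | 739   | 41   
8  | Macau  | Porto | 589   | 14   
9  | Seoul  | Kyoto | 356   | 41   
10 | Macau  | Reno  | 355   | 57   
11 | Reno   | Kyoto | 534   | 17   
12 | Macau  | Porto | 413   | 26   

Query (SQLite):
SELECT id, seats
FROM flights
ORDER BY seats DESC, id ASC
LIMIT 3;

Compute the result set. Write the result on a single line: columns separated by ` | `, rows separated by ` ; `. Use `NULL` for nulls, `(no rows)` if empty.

10 | 57 ; 6 | 51 ; 2 | 44

Sort by seats desc, tiebreak id asc: (57, id=10), (51, id=6), (44, id=2), (41, id=7), (41, id=9), (28, id=1) …. Take first 3.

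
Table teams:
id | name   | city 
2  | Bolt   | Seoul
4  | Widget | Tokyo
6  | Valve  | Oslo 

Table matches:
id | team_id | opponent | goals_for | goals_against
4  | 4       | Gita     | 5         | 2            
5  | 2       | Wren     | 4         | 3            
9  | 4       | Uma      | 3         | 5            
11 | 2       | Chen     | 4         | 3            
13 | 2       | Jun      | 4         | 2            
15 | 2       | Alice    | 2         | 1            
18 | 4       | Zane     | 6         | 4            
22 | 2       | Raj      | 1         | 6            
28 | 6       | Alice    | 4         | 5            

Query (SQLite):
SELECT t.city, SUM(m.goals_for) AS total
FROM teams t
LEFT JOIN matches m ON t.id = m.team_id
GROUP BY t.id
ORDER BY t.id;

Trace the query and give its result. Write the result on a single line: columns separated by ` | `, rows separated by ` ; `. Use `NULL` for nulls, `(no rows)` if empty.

LEFT JOIN keeps every teams row; unmatched ones get NULL for matches columns.
Group by teams.id and compute SUM(m.goals_for). SUM over an all-NULL group is NULL.
  2: ids {5, 11, 13, 15, 22} → SUM(m.goals_for)=15
  4: ids {4, 9, 18} → SUM(m.goals_for)=14
  6: ids {28} → SUM(m.goals_for)=4

Seoul | 15 ; Tokyo | 14 ; Oslo | 4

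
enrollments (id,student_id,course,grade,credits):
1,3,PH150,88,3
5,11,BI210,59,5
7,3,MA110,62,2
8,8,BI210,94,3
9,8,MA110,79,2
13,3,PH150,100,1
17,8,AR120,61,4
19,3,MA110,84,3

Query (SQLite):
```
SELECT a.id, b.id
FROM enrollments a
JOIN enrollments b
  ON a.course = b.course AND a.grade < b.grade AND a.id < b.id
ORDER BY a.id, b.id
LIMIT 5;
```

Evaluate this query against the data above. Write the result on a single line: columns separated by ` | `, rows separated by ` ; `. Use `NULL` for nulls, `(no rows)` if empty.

1 | 13 ; 5 | 8 ; 7 | 9 ; 7 | 19 ; 9 | 19

Pairs (a,b) with same course, a.grade < b.grade, a.id < b.id.
course groups: AR120:{17} BI210:{5,8} MA110:{7,9,19} PH150:{1,13}
Ordered by (a.id, b.id); first 5.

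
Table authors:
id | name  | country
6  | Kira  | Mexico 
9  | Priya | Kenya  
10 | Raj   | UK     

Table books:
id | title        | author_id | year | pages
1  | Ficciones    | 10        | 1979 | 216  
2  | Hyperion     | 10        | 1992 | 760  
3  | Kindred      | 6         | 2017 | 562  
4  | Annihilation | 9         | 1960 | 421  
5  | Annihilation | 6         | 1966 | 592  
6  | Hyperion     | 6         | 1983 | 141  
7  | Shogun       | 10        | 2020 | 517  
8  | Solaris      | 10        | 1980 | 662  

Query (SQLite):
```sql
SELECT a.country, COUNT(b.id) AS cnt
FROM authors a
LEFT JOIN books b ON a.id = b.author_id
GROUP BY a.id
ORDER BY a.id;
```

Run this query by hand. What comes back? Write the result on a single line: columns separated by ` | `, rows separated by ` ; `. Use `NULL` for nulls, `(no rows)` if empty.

LEFT JOIN keeps every authors row; unmatched ones get NULL for books columns.
Group by authors.id and compute COUNT(b.id). COUNT(col) of an all-NULL group is 0.
  6: ids {3, 5, 6} → COUNT(b.id)=3
  9: ids {4} → COUNT(b.id)=1
  10: ids {1, 2, 7, 8} → COUNT(b.id)=4

Mexico | 3 ; Kenya | 1 ; UK | 4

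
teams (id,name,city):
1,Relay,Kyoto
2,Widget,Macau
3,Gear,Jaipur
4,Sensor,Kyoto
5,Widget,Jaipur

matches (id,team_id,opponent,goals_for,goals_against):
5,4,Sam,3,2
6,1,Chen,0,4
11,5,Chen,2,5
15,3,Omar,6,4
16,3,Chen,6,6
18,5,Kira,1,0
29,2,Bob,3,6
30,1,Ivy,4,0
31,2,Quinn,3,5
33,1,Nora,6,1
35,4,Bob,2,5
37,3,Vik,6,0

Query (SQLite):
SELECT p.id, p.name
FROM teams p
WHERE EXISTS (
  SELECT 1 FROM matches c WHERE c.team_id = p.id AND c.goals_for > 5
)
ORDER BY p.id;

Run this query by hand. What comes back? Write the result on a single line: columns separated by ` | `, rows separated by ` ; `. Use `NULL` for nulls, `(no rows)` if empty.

1 | Relay ; 3 | Gear

For each teams row, check whether any matches with matching team_id has goals_for > 5.
Keep rows where that is true.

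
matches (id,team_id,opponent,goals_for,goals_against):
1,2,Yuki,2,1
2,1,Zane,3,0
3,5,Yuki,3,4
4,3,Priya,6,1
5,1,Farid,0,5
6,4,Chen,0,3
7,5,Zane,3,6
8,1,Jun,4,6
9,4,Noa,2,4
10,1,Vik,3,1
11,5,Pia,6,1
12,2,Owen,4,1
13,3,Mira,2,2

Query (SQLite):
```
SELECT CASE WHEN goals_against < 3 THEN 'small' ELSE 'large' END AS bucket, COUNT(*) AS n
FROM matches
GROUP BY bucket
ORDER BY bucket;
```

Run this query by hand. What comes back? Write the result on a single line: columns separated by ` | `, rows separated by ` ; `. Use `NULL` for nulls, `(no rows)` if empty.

large | 6 ; small | 7

Bucket rows by goals_against < 3 → 'small' else 'large'; count each bucket.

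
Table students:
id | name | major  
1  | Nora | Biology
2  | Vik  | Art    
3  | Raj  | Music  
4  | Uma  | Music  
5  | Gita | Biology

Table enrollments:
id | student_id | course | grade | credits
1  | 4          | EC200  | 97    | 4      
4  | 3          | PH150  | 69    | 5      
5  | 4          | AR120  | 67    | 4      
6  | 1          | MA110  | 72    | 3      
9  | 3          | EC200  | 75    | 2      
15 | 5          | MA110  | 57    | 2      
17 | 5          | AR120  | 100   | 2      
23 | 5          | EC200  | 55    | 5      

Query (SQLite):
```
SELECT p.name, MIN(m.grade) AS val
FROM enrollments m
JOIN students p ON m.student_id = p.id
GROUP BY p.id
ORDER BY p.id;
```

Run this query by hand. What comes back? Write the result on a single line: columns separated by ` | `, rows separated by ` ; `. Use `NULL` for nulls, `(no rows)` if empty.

Join each enrollments row to its students via student_id.
Group joined rows by students.id; compute MIN(m.grade) per group.
  1: ids {6} → MIN(m.grade)=72
  3: ids {4, 9} → MIN(m.grade)=69
  4: ids {1, 5} → MIN(m.grade)=67
  5: ids {15, 17, 23} → MIN(m.grade)=55

Nora | 72 ; Raj | 69 ; Uma | 67 ; Gita | 55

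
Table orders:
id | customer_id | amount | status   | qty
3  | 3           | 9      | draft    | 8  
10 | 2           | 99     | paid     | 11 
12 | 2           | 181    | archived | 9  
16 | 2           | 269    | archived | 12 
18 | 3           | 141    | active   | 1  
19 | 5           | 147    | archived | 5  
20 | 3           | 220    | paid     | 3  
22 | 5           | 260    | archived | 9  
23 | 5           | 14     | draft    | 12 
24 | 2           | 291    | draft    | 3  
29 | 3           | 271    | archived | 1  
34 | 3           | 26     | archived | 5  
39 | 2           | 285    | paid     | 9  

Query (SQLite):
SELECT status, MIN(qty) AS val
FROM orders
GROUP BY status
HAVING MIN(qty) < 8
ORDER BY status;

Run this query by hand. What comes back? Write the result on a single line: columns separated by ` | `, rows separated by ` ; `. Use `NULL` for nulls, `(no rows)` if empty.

Partition orders by status; compute MIN(qty) within each group.
HAVING: keep groups where MIN(qty) < 8.
  active: ids {18} → MIN(qty)=1
  archived: ids {12, 16, 19, 22, 29, 34} → MIN(qty)=1
  draft: ids {3, 23, 24} → MIN(qty)=3
  paid: ids {10, 20, 39} → MIN(qty)=3

active | 1 ; archived | 1 ; draft | 3 ; paid | 3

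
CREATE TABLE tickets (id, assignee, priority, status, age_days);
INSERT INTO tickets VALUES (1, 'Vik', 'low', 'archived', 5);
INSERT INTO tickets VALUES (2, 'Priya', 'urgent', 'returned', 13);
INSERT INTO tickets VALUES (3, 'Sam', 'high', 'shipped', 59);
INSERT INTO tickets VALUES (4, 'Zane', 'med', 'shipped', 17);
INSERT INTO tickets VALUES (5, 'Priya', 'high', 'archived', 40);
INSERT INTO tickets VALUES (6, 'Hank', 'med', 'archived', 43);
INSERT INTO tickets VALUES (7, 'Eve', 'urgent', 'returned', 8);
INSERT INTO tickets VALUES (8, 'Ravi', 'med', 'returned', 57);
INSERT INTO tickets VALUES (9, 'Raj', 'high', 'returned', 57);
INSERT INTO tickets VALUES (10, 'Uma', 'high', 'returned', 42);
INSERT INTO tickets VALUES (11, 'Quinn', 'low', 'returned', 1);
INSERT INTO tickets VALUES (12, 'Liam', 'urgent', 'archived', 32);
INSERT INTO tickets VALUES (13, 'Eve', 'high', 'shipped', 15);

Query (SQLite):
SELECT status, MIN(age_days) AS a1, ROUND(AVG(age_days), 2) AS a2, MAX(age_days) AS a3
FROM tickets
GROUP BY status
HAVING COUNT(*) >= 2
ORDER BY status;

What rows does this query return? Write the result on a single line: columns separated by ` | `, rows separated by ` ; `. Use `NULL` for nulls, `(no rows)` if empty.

archived | 5 | 30 | 43 ; returned | 1 | 29.67 | 57 ; shipped | 15 | 30.33 | 59

Group tickets by status.
Per group compute: MIN(age_days), ROUND(AVG(age_days), 2), MAX(age_days).
HAVING: drop groups with fewer than 2 rows.
  archived: ids {1, 5, 6, 12} → MIN(age_days)=5, ROUND(AVG(age_days), 2)=30, MAX(age_days)=43
  returned: ids {2, 7, 8, 9, 10, 11} → MIN(age_days)=1, ROUND(AVG(age_days), 2)=29.67, MAX(age_days)=57
  shipped: ids {3, 4, 13} → MIN(age_days)=15, ROUND(AVG(age_days), 2)=30.33, MAX(age_days)=59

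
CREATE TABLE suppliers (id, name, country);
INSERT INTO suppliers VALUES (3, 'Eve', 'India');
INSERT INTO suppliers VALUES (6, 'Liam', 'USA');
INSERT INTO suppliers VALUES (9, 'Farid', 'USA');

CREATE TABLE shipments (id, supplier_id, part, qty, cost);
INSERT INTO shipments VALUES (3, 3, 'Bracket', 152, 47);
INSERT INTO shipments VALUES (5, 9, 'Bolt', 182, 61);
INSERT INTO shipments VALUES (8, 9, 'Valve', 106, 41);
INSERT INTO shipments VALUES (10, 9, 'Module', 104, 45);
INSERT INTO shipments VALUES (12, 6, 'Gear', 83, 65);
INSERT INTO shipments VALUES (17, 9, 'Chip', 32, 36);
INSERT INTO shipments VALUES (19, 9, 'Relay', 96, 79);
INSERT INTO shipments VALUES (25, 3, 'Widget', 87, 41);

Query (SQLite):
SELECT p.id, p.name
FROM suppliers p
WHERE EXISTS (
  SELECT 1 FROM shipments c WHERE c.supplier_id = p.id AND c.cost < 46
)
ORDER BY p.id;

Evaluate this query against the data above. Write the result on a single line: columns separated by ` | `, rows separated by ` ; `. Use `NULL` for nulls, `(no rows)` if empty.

For each suppliers row, check whether any shipments with matching supplier_id has cost < 46.
Keep rows where that is true.

3 | Eve ; 9 | Farid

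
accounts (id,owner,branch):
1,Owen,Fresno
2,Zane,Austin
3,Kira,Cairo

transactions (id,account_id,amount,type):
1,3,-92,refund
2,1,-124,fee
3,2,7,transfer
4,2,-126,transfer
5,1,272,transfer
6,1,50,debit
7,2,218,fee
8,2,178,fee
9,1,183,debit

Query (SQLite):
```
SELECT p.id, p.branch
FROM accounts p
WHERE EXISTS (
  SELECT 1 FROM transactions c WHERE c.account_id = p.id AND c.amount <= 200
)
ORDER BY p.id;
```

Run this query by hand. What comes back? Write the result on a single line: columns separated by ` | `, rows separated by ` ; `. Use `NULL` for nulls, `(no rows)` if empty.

For each accounts row, check whether any transactions with matching account_id has amount <= 200.
Keep rows where that is true.

1 | Fresno ; 2 | Austin ; 3 | Cairo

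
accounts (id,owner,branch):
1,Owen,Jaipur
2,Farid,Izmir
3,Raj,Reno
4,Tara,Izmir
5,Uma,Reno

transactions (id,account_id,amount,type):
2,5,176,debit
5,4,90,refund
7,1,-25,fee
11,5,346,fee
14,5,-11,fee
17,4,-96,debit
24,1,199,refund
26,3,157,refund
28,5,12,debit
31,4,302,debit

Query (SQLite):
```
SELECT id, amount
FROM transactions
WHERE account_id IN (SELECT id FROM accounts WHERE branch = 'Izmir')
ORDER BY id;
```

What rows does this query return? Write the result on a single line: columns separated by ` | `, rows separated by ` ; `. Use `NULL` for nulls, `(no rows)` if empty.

Inner query: accounts.id where branch = 'Izmir'.
Outer: keep transactions rows whose account_id is in that set.
Inner query → {2, 4}

5 | 90 ; 17 | -96 ; 31 | 302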